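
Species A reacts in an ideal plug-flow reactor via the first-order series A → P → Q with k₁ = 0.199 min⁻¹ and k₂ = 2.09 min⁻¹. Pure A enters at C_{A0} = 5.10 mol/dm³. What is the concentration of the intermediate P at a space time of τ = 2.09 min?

For first-order series with pure A initially, C_P(τ) = k₁C_{A0}/(k₂−k₁)·(e^(−k₁τ) − e^(−k₂τ)).
e^(−k₁τ) = e^(−0.199×2.09) = e^(−0.4159) = 0.6597; e^(−k₂τ) = e^(−4.368) = 0.01268.
C_P = 0.199×5.10/(2.09−0.199) × (0.6597−0.01268) = 0.5367×0.6471 = 0.3473 mol/dm³.

0.347 mol/dm³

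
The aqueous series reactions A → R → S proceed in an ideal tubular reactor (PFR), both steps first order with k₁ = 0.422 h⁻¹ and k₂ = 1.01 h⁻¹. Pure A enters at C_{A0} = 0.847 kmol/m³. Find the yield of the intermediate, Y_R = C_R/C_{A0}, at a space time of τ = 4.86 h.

0.0870

Solving the coupled first-order balances gives C_R(τ) = [k₁/(k₂−k₁)]·C_{A0}·(e^(−k₁τ) − e^(−k₂τ)).
e^(−k₁τ) = e^(−0.422×4.86) = e^(−2.051) = 0.1286; e^(−k₂τ) = e^(−4.909) = 0.007383.
C_R = 0.422×0.847/(1.01−0.422) × (0.1286−0.007383) = 0.6079×0.1212 = 0.07370 kmol/m³.
Y_R = C_R/C_{A0} = 0.07370/0.847 = 0.0870.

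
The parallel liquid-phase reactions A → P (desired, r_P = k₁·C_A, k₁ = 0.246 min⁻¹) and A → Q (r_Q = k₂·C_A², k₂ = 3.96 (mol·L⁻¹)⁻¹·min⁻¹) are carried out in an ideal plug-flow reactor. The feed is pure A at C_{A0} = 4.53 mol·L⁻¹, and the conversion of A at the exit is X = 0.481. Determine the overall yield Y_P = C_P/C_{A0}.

C_A = C_{A0}(1−X) = 2.351 mol·L⁻¹.
Along a PFR/batch, dC_P/dC_A = −r_P/(r_P+r_Q) = −k₁/(k₁+k₂·C_A).
Integrating from C_{A0} to C_A: C_P = (0.246/3.96)·ln[(0.246+3.96·4.53)/(0.246+3.96·2.35)] = 0.06212·ln(18.18/9.556) = 0.03997 mol·L⁻¹.
Y_P = C_P/C_{A0} = 0.03997/4.53 = 0.00882.

0.00882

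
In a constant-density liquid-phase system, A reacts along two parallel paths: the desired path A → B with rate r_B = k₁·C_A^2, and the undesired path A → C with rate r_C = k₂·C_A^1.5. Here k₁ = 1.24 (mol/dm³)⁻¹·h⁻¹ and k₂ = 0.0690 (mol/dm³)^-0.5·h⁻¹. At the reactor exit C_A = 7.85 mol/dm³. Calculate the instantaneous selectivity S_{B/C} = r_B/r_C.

S_{B/C} = r_B/r_C = (k₁·C_A^2)/(k₂·C_A^1.5) = (k₁/k₂)·C_A^0.5.
= (1.24×7.850^2) / (0.0690×7.850^1.5) = 76.41/1.518 = 50.4.

50.4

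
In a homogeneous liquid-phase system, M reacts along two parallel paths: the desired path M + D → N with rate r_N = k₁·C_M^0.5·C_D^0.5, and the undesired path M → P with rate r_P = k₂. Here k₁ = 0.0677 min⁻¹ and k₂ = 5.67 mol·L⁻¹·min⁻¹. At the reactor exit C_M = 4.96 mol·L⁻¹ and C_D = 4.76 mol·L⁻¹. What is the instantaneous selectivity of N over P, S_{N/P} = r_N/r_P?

0.0580

S_{N/P} = r_N/r_P = (k₁·C_M^0.5·C_D^0.5)/(k₂) = (k₁/k₂)·C_M^0.5·C_D^0.5.
= (0.0677×4.960^0.5×4.760^0.5) / (5.67) = 0.3290/5.670 = 0.0580.
Since the desired path is higher order in M, keeping C_M high (PFR or concentrated feed) favours N.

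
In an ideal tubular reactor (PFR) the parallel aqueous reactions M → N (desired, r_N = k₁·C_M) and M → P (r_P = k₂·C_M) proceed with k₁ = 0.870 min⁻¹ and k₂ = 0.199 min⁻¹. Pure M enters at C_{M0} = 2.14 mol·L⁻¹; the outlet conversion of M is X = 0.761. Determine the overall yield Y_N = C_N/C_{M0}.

C_M = C_{M0}(1−X) = 0.5115 mol·L⁻¹.
Both paths are first order in M, so the instantaneous fraction to N is constant: dC_N/d(−C_M) = k₁/(k₁+k₂) = 0.8138.
C_N = 0.8138·(C_{M0}−C_M) = 0.8138×1.629 = 1.33 mol·L⁻¹.
Y_N = C_N/C_{M0} = 1.325/2.14 = 0.619.

0.619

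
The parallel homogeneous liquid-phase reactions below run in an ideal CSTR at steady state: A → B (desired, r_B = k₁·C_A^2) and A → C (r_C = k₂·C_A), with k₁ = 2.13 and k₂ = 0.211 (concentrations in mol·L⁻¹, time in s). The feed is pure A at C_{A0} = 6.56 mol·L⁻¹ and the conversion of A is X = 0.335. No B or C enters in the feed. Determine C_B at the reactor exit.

Exit C_A = C_{A0}(1−X) = 6.56×0.665 = 4.362 mol·L⁻¹.
Rates in a CSTR are evaluated at the outlet concentration: r_B = 2.13×4.362^2 = 40.54, r_C = 0.211×4.362 = 0.9205.
Fraction of consumed A going to B: r_B/(r_B+r_C) = 0.9778.
C_B = 0.9778·C_{A0}·X = 0.9778×6.56×0.335 = 2.15 mol·L⁻¹.

2.15 mol·L⁻¹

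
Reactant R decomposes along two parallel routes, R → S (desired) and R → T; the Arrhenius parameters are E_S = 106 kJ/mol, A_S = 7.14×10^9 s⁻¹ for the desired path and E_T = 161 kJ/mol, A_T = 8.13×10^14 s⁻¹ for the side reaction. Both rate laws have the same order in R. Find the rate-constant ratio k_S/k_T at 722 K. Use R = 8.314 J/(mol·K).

0.0837

Since both paths have the same order in R, the concentration cancels and S_{S/T} = k_S/k_T = (A_S/A_T)·exp[(E_T−E_S)/(RT)].
(E_T−E_S)/(RT) = (161−106)×10³/(8.314×722) = 55000/6003 = 9.163.
k_S/k_T = (7.14×10^9/8.13×10^14)·exp(9.163) = 8.782×10^-6 × 9533 = 0.0837.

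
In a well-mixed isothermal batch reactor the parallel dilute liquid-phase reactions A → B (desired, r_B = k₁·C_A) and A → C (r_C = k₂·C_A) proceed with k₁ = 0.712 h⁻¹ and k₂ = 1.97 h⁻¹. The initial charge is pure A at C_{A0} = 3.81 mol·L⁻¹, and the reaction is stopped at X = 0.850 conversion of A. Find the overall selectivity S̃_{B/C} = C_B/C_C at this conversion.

C_A = C_{A0}(1−X) = 0.5715 mol·L⁻¹.
Both paths are first order in A, so the instantaneous fraction to B is constant: dC_B/d(−C_A) = k₁/(k₁+k₂) = 0.2655.
C_B = 0.2655·(C_{A0}−C_A) = 0.2655×3.239 = 0.860 mol·L⁻¹.
C_C = (C_{A0}−C_A)−C_B = 2.379 mol·L⁻¹; S̃_{B/C} = 0.8597/2.379 = 0.361.

0.361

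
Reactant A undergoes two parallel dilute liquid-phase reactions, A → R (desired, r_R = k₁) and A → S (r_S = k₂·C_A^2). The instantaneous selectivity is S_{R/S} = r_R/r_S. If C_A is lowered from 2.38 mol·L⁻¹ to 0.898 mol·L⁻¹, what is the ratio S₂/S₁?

S_{R/S} = (k₁/k₂)·C_A^-2, so S₂/S₁ = (C_{A,2}/C_{A,1})^-2.
= (0.898/2.38)^(-2) = (0.3773)^(-2) = 7.02.

7.02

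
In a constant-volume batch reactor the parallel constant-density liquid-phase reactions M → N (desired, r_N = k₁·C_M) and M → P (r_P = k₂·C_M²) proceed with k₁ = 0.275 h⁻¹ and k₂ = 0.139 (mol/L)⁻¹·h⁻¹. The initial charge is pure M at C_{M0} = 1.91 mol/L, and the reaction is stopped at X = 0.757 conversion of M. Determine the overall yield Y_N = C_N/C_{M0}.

0.482

C_M = C_{M0}(1−X) = 0.4641 mol/L.
Along a PFR/batch, dC_N/dC_M = −r_N/(r_N+r_P) = −k₁/(k₁+k₂·C_M).
Integrating from C_{M0} to C_M: C_N = (0.275/0.139)·ln[(0.275+0.139·1.91)/(0.275+0.139·0.464)] = 1.978·ln(0.5405/0.3395) = 0.9199 mol/L.
Y_N = C_N/C_{M0} = 0.9199/1.91 = 0.482.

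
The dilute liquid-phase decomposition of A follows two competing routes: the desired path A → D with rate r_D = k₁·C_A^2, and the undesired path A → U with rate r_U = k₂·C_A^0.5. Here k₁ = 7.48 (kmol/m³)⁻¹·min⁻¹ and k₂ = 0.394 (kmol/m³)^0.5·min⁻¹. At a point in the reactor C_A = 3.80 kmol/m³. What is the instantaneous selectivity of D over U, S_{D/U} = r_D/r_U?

S_{D/U} = r_D/r_U = (k₁·C_A^2)/(k₂·C_A^0.5) = (k₁/k₂)·C_A^1.5.
= (7.48×3.800^2) / (0.394×3.800^0.5) = 108.0/0.7680 = 141.

141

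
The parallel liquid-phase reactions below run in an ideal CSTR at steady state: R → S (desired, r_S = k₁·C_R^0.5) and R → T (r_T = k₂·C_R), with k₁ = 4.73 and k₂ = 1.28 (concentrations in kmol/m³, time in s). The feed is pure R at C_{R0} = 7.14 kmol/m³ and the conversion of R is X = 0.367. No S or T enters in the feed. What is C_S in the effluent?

1.66 kmol/m³

Exit C_R = C_{R0}(1−X) = 7.14×0.633 = 4.520 kmol/m³.
Rates in a CSTR are evaluated at the outlet concentration: r_S = 4.73×4.520^0.5 = 10.06, r_T = 1.28×4.520 = 5.785.
Fraction of consumed R going to S: r_S/(r_S+r_T) = 0.6348.
C_S = 0.6348·C_{R0}·X = 0.6348×7.14×0.367 = 1.66 kmol/m³.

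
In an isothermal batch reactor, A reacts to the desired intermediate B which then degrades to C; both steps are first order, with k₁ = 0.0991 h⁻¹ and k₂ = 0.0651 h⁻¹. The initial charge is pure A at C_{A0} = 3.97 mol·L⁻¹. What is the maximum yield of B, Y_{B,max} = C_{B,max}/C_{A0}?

0.447

Evaluating C_B at t_opt = ln(k₂/k₁)/(k₂−k₁) gives C_{B,max}/C_{A0} = (k₁/k₂)^[k₂/(k₂−k₁)].
= (0.0991/0.0651)^(0.0651/(0.0651−0.0991)) = (1.522)^(-1.915) = 0.4473.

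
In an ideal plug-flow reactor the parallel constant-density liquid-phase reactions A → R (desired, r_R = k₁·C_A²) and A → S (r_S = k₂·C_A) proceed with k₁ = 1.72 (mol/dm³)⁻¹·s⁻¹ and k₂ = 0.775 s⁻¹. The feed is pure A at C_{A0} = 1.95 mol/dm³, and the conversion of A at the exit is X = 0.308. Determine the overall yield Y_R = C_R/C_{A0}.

0.241

C_A = C_{A0}(1−X) = 1.349 mol/dm³.
Along a PFR/batch, dC_S/dC_A = −r_S/(r_R+r_S) = −k₂/(k₂+k₁·C_A).
Integrating from C_{A0} to C_A: C_S = (0.775/1.72)·ln[(0.775+1.72·1.95)/(0.775+1.72·1.35)] = 0.4506·ln(4.129/3.096) = 0.1297 mol/dm³.
Then C_R = (C_{A0}−C_A) − C_S = 0.6006 − 0.1297 = 0.4709 mol/dm³.
Y_R = C_R/C_{A0} = 0.4709/1.95 = 0.241.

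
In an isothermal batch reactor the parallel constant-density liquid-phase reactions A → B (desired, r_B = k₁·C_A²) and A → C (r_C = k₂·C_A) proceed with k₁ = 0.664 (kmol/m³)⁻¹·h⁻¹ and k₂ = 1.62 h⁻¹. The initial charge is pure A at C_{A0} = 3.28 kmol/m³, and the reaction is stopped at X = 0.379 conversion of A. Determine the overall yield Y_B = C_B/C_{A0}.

C_A = C_{A0}(1−X) = 2.037 kmol/m³.
Along a PFR/batch, dC_C/dC_A = −r_C/(r_B+r_C) = −k₂/(k₂+k₁·C_A).
Integrating from C_{A0} to C_A: C_C = (1.62/0.664)·ln[(1.62+0.664·3.28)/(1.62+0.664·2.04)] = 2.440·ln(3.798/2.972) = 0.5979 kmol/m³.
Then C_B = (C_{A0}−C_A) − C_C = 1.243 − 0.5979 = 0.6452 kmol/m³.
Y_B = C_B/C_{A0} = 0.6452/3.28 = 0.197.

0.197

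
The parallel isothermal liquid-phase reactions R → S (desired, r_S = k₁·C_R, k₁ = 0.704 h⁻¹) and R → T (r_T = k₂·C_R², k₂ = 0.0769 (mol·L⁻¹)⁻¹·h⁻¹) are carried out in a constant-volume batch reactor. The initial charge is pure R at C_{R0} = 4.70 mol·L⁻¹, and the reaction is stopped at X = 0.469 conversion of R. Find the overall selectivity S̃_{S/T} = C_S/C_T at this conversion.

C_R = C_{R0}(1−X) = 2.496 mol·L⁻¹.
Along a PFR/batch, dC_S/dC_R = −r_S/(r_S+r_T) = −k₁/(k₁+k₂·C_R).
Integrating from C_{R0} to C_R: C_S = (0.704/0.0769)·ln[(0.704+0.0769·4.70)/(0.704+0.0769·2.50)] = 9.155·ln(1.065/0.8959) = 1.586 mol·L⁻¹.
C_T = (C_{R0}−C_R)−C_S = 0.6179 mol·L⁻¹; S̃_{S/T} = 1.586/0.6179 = 2.57.

2.57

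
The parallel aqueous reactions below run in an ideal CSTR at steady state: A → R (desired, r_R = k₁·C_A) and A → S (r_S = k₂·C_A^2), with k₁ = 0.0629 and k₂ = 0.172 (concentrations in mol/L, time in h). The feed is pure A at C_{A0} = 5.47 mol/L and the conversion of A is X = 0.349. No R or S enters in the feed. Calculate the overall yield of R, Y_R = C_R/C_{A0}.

0.0325

Exit C_A = C_{A0}(1−X) = 5.47×0.651 = 3.561 mol/L.
In a CSTR the entire volume is at exit conditions, so r_R = 0.0629×3.561 = 0.2240 and r_S = 0.172×3.561^2 = 2.181.
Fraction of consumed A going to R: r_R/(r_R+r_S) = 0.09313.
C_R = 0.09313·C_{A0}·X = 0.09313×5.47×0.349 = 0.178 mol/L; Y_R = C_R/C_{A0} = 0.0325.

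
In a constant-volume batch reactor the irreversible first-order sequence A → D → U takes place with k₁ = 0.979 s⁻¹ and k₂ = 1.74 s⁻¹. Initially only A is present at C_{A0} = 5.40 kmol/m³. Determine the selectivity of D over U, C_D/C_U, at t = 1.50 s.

Solving the coupled first-order balances gives C_D(t) = [k₁/(k₂−k₁)]·C_{A0}·(e^(−k₁t) − e^(−k₂t)).
e^(−k₁t) = e^(−0.979×1.50) = e^(−1.468) = 0.2303; e^(−k₂t) = e^(−2.610) = 0.07353.
C_D = 0.979×5.40/(1.74−0.979) × (0.2303−0.07353) = 6.947×0.1567 = 1.089 kmol/m³.
C_A = C_{A0}e^(−k₁t) = 1.243 kmol/m³, so C_U = C_{A0}−C_A−C_D = 3.068 kmol/m³; C_D/C_U = 0.355.

0.355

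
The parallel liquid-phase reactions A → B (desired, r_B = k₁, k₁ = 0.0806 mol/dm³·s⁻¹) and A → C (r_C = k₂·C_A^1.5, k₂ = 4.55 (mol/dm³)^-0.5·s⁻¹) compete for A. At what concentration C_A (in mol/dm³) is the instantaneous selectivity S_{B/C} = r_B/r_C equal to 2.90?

0.0334 mol/dm³

S_{B/C} = (k₁/k₂)·C_A^-1.5 ⇒ C_A = (S·k₂/k₁)^(1/(-1.5)).
= (2.90×4.55/0.0806)^(-0.6667) = (163.7)^(-0.6667) = 0.0334 mol/dm³.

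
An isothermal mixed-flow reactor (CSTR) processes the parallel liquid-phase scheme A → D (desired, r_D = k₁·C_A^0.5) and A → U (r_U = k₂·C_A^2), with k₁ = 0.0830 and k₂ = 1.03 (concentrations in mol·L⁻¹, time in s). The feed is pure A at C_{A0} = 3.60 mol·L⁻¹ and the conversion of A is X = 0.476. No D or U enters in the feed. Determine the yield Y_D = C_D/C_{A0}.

0.0144

Exit C_A = C_{A0}(1−X) = 3.60×0.524 = 1.886 mol·L⁻¹.
Rates in a CSTR are evaluated at the outlet concentration: r_D = 0.0830×1.886^0.5 = 0.1140, r_U = 1.03×1.886^2 = 3.665.
Fraction of consumed A going to D: r_D/(r_D+r_U) = 0.03016.
C_D = 0.03016·C_{A0}·X = 0.03016×3.60×0.476 = 0.0517 mol·L⁻¹; Y_D = C_D/C_{A0} = 0.0144.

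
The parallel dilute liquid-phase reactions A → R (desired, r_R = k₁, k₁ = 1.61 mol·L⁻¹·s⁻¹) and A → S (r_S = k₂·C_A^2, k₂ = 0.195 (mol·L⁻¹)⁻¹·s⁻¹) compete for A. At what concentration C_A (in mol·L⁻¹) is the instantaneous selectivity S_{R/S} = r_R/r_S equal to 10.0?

S_{R/S} = (k₁/k₂)·C_A^-2 ⇒ C_A = (S·k₂/k₁)^(-0.5).
= (10.0×0.195/1.61)^(-0.5) = (1.211)^(-0.5) = 0.909 mol·L⁻¹.

0.909 mol·L⁻¹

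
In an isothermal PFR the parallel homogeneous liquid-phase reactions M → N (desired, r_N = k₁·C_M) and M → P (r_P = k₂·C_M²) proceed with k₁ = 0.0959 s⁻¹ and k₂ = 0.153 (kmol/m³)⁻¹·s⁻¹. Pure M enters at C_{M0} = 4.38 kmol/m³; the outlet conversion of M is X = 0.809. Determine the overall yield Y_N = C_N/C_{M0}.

0.176

C_M = C_{M0}(1−X) = 0.8366 kmol/m³.
Along a PFR/batch, dC_N/dC_M = −r_N/(r_N+r_P) = −k₁/(k₁+k₂·C_M).
Integrating from C_{M0} to C_M: C_N = (0.0959/0.153)·ln[(0.0959+0.153·4.38)/(0.0959+0.153·0.837)] = 0.6268·ln(0.7660/0.2239) = 0.7710 kmol/m³.
Y_N = C_N/C_{M0} = 0.7710/4.38 = 0.176.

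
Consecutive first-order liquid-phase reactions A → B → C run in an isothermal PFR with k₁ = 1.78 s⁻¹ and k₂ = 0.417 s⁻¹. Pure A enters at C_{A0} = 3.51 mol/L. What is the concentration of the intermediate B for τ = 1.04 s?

The intermediate concentration in a first-order A→B→C sequence is C_B = k₁C_{A0}(e^(−k₁τ) − e^(−k₂τ))/(k₂−k₁).
e^(−k₁τ) = e^(−1.78×1.04) = e^(−1.851) = 0.1570; e^(−k₂τ) = e^(−0.4337) = 0.6481.
C_B = 1.78×3.51/(0.417−1.78) × (0.1570−0.6481) = (-4.584)×(-0.4911) = 2.251 mol/L.

2.25 mol/L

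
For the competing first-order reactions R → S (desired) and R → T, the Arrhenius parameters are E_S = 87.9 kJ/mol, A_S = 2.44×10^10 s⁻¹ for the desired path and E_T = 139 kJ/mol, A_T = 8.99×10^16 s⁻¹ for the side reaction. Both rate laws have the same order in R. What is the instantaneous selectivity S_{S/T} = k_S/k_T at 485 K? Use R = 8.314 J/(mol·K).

0.0866

With equal orders, S_{S/T} = k_S/k_T = (A_S/A_T)·exp[(E_T−E_S)/(RT)].
(E_T−E_S)/(RT) = (139−87.9)×10³/(8.314×485) = 51100/4032 = 12.67.
k_S/k_T = (2.44×10^10/8.99×10^16)·exp(12.67) = 2.714×10^-7 × 3.189×10^5 = 0.0866.
Since E_S < E_T, lowering the temperature improves selectivity toward S.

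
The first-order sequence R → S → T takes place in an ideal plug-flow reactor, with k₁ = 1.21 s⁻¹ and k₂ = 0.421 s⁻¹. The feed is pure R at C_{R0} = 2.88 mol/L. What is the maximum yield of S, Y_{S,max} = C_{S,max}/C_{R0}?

At the optimum, C_{S,max}/C_{R0} = (k₁/k₂)^[k₂/(k₂−k₁)].
= (1.21/0.421)^(0.421/(0.421−1.21)) = (2.874)^(-0.5336) = 0.5693.

0.569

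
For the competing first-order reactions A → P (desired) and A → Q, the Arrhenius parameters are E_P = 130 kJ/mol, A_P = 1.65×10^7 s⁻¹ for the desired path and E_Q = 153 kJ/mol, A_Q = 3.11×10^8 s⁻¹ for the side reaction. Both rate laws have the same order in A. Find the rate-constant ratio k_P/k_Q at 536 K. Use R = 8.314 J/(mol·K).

9.25

k_P/k_Q = (A_P/A_Q)·exp[−(E_P−E_Q)/(RT)] = (A_P/A_Q)·exp[(E_Q−E_P)/(RT)].
(E_Q−E_P)/(RT) = (153−130)×10³/(8.314×536) = 23000/4456 = 5.161.
k_P/k_Q = (1.65×10^7/3.11×10^8)·exp(5.161) = 0.05305 × 174.4 = 9.25.
Since E_P < E_Q, lowering the temperature improves selectivity toward P.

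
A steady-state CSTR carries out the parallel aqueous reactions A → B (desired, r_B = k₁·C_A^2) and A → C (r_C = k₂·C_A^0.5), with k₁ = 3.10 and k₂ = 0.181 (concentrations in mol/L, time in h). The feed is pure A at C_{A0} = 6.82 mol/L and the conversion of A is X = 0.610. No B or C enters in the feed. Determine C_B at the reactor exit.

Exit C_A = C_{A0}(1−X) = 6.82×0.390 = 2.660 mol/L.
In a CSTR the entire volume is at exit conditions, so r_B = 3.10×2.660^2 = 21.93 and r_C = 0.181×2.660^0.5 = 0.2952.
Fraction of consumed A going to B: r_B/(r_B+r_C) = 0.9867.
C_B = 0.9867·C_{A0}·X = 0.9867×6.82×0.610 = 4.10 mol/L.

4.10 mol/L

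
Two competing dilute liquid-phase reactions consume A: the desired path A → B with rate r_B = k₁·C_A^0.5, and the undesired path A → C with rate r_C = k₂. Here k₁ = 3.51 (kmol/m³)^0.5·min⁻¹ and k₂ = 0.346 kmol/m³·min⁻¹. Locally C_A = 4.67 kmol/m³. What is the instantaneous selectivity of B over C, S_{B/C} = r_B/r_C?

S_{B/C} = r_B/r_C = (k₁·C_A^0.5)/(k₂) = (k₁/k₂)·C_A^0.5.
= (3.51×4.670^0.5) / (0.346) = 7.585/0.3460 = 21.9.
Since the desired path is higher order in A, keeping C_A high (PFR or concentrated feed) favours B.

21.9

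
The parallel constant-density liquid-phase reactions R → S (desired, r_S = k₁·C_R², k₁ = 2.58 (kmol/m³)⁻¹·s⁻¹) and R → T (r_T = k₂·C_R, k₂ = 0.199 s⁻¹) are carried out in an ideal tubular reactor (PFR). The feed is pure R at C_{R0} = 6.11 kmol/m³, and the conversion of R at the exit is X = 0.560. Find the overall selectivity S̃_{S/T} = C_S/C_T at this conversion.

C_R = C_{R0}(1−X) = 2.688 kmol/m³.
Along a PFR/batch, dC_T/dC_R = −r_T/(r_S+r_T) = −k₂/(k₂+k₁·C_R).
Integrating from C_{R0} to C_R: C_T = (0.199/2.58)·ln[(0.199+2.58·6.11)/(0.199+2.58·2.69)] = 0.07713·ln(15.96/7.135) = 0.06211 kmol/m³.
Then C_S = (C_{R0}−C_R) − C_T = 3.422 − 0.06211 = 3.359 kmol/m³.
S̃_{S/T} = C_S/C_T = 3.359/0.06211 = 54.1.

54.1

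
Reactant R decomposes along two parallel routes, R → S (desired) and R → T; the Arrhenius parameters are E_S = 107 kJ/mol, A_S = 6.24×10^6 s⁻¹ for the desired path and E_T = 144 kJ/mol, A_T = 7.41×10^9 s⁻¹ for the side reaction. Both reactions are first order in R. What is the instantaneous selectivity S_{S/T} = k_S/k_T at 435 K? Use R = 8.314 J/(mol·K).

23.4

k_S/k_T = (A_S/A_T)·exp[−(E_S−E_T)/(RT)] = (A_S/A_T)·exp[(E_T−E_S)/(RT)].
(E_T−E_S)/(RT) = (144−107)×10³/(8.314×435) = 37000/3617 = 10.23.
k_S/k_T = (6.24×10^6/7.41×10^9)·exp(10.23) = 8.421×10^-4 × 27740 = 23.4.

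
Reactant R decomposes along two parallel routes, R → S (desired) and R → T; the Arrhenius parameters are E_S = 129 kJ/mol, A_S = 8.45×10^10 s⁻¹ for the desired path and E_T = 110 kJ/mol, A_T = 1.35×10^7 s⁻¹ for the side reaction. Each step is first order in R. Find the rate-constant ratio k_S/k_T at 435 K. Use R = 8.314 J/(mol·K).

With equal orders, S_{S/T} = k_S/k_T = (A_S/A_T)·exp[(E_T−E_S)/(RT)].
(E_T−E_S)/(RT) = (110−129)×10³/(8.314×435) = -19000/3617 = -5.254.
k_S/k_T = (8.45×10^10/1.35×10^7)·exp(-5.254) = 6259 × 0.005229 = 32.7.

32.7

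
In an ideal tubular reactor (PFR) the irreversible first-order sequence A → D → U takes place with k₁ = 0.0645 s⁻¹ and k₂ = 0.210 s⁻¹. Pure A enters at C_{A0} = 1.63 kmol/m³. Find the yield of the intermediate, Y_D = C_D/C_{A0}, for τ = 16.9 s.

0.136

For first-order series with pure A initially, C_D(τ) = k₁C_{A0}/(k₂−k₁)·(e^(−k₁τ) − e^(−k₂τ)).
e^(−k₁τ) = e^(−0.0645×16.9) = e^(−1.090) = 0.3362; e^(−k₂τ) = e^(−3.549) = 0.02875.
C_D = 0.0645×1.63/(0.210−0.0645) × (0.3362−0.02875) = 0.7226×0.3074 = 0.2222 kmol/m³.
Y_D = C_D/C_{A0} = 0.2222/1.63 = 0.136.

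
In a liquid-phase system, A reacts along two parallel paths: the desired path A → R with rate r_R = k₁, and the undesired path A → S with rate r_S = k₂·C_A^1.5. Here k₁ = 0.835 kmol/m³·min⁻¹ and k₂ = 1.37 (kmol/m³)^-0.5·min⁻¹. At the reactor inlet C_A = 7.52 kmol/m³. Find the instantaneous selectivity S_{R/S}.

0.0296

S_{R/S} = r_R/r_S = (k₁)/(k₂·C_A^1.5) = (k₁/k₂)·C_A^-1.5.
= (0.835) / (1.37×7.520^1.5) = 0.8350/28.25 = 0.0296.
The undesired path is higher order in A, so low C_A (CSTR or dilute feed) favours R.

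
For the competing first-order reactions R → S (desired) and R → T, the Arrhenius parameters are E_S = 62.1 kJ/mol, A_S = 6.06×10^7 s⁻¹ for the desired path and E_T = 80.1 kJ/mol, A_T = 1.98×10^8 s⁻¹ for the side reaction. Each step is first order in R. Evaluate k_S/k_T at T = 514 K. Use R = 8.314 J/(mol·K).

20.7

k_S/k_T = (A_S/A_T)·exp[−(E_S−E_T)/(RT)] = (A_S/A_T)·exp[(E_T−E_S)/(RT)].
(E_T−E_S)/(RT) = (80.1−62.1)×10³/(8.314×514) = 18000/4273 = 4.212.
k_S/k_T = (6.06×10^7/1.98×10^8)·exp(4.212) = 0.3061 × 67.50 = 20.7.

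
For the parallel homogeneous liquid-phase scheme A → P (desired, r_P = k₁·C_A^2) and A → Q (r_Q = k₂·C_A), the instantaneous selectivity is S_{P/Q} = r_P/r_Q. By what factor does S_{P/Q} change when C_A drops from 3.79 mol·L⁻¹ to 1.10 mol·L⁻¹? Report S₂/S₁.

0.290

S_{P/Q} = (k₁/k₂)·C_A, so S₂/S₁ = (C_{A,2}/C_{A,1}).
= 1.10/3.79 = 0.290.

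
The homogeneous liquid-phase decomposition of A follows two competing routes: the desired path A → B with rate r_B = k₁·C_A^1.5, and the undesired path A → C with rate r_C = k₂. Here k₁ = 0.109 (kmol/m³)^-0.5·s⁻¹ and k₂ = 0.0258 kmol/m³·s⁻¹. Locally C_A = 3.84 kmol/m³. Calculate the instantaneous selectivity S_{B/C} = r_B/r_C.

S_{B/C} = r_B/r_C = (k₁·C_A^1.5)/(k₂) = (k₁/k₂)·C_A^1.5.
= (0.109×3.840^1.5) / (0.0258) = 0.8202/0.02580 = 31.8.
Since the desired path is higher order in A, keeping C_A high (PFR or concentrated feed) favours B.

31.8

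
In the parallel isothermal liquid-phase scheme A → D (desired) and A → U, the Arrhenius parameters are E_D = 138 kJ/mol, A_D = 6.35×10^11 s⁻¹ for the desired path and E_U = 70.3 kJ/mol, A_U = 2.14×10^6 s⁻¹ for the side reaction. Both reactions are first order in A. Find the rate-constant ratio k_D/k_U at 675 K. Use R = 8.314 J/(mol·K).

1.71

Since both paths have the same order in A, the concentration cancels and S_{D/U} = k_D/k_U = (A_D/A_U)·exp[(E_U−E_D)/(RT)].
(E_U−E_D)/(RT) = (70.3−138)×10³/(8.314×675) = -67700/5612 = -12.06.
k_D/k_U = (6.35×10^11/2.14×10^6)·exp(-12.06) = 2.967×10^5 × 5.766×10^-6 = 1.71.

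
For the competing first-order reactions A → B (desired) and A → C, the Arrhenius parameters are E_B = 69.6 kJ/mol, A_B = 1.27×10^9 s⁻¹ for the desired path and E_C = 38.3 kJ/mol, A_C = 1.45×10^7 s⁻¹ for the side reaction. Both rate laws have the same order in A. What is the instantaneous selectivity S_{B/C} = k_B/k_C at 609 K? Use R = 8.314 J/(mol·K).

0.181

k_B/k_C = (A_B/A_C)·exp[−(E_B−E_C)/(RT)] = (A_B/A_C)·exp[(E_C−E_B)/(RT)].
(E_C−E_B)/(RT) = (38.3−69.6)×10³/(8.314×609) = -31300/5063 = -6.182.
k_B/k_C = (1.27×10^9/1.45×10^7)·exp(-6.182) = 87.59 × 0.002067 = 0.181.
Since E_B > E_C, raising the temperature improves selectivity toward B.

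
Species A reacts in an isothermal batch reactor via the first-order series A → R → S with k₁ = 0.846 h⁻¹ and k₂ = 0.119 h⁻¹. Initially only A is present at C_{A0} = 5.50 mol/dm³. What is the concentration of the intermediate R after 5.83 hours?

3.15 mol/dm³

Solving the coupled first-order balances gives C_R(t) = [k₁/(k₂−k₁)]·C_{A0}·(e^(−k₁t) − e^(−k₂t)).
e^(−k₁t) = e^(−0.846×5.83) = e^(−4.932) = 0.007211; e^(−k₂t) = e^(−0.6938) = 0.4997.
C_R = 0.846×5.50/(0.119−0.846) × (0.007211−0.4997) = (-6.400)×(-0.4925) = 3.152 mol/dm³.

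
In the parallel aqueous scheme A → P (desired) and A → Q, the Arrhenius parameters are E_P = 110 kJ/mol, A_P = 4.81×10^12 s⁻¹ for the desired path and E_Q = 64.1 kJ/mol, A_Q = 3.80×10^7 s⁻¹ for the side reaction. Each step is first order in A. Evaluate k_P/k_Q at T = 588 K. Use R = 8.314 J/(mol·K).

10.6

With equal orders, S_{P/Q} = k_P/k_Q = (A_P/A_Q)·exp[(E_Q−E_P)/(RT)].
(E_Q−E_P)/(RT) = (64.1−110)×10³/(8.314×588) = -45900/4889 = -9.389.
k_P/k_Q = (4.81×10^12/3.80×10^7)·exp(-9.389) = 1.266×10^5 × 8.363×10^-5 = 10.6.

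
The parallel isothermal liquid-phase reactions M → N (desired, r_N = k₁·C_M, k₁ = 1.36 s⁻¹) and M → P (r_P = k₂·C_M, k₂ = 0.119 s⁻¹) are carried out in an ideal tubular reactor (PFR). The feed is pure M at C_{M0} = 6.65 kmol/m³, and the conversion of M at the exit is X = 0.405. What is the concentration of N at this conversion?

2.48 kmol/m³

C_M = C_{M0}(1−X) = 3.957 kmol/m³.
Both paths are first order in M, so the instantaneous fraction to N is constant: dC_N/d(−C_M) = k₁/(k₁+k₂) = 0.9195.
C_N = 0.9195·(C_{M0}−C_M) = 0.9195×2.693 = 2.48 kmol/m³.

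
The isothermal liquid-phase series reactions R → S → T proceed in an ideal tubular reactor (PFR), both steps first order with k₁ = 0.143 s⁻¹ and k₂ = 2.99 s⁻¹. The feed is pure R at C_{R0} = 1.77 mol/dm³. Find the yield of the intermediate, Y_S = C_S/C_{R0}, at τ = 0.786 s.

0.0401

For first-order series with pure R initially, C_S(τ) = k₁C_{R0}/(k₂−k₁)·(e^(−k₁τ) − e^(−k₂τ)).
e^(−k₁τ) = e^(−0.143×0.786) = e^(−0.1124) = 0.8937; e^(−k₂τ) = e^(−2.350) = 0.09536.
C_S = 0.143×1.77/(2.99−0.143) × (0.8937−0.09536) = 0.08890×0.7983 = 0.07098 mol/dm³.
Y_S = C_S/C_{R0} = 0.07098/1.77 = 0.0401.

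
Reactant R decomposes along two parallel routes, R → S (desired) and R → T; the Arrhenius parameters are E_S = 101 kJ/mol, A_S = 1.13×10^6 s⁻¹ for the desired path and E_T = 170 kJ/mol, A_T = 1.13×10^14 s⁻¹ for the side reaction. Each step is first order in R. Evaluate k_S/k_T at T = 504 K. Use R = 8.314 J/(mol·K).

0.142

With equal orders, S_{S/T} = k_S/k_T = (A_S/A_T)·exp[(E_T−E_S)/(RT)].
(E_T−E_S)/(RT) = (170−101)×10³/(8.314×504) = 69000/4190 = 16.47.
k_S/k_T = (1.13×10^6/1.13×10^14)·exp(16.47) = 1.000×10^-8 × 1.417×10^7 = 0.142.
Since E_S < E_T, lowering the temperature improves selectivity toward S.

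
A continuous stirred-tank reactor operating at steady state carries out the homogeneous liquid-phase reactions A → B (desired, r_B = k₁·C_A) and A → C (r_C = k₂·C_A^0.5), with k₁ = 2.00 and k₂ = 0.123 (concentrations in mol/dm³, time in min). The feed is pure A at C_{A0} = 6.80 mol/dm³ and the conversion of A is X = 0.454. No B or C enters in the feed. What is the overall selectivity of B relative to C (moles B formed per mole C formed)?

31.3

Exit C_A = C_{A0}(1−X) = 6.80×0.546 = 3.713 mol/dm³.
A CSTR operates uniformly at the exit composition, giving r_B = 7.426 and r_C = 0.2370 (each k·C_A^n at C_A = 3.713).
Overall selectivity = C_B/C_C = r_Bτ/(r_Cτ) = r_B/r_C = 31.3.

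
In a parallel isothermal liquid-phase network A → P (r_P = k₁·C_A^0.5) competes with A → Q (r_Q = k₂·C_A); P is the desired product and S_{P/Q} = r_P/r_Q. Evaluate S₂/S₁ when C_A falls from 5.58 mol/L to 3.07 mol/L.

1.35

S_{P/Q} = (k₁/k₂)·C_A^-0.5, so S₂/S₁ = (C_{A,2}/C_{A,1})^-0.5.
= (3.07/5.58)^(-0.5) = (0.5502)^(-0.5) = 1.35.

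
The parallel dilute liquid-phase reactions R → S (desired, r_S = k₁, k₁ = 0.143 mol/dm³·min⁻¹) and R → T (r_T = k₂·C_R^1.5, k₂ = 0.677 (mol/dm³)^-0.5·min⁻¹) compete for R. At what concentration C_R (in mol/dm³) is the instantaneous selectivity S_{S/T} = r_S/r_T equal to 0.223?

0.964 mol/dm³

S_{S/T} = (k₁/k₂)·C_R^-1.5 ⇒ C_R = (S·k₂/k₁)^(1/(-1.5)).
= (0.223×0.677/0.143)^(-0.6667) = (1.056)^(-0.6667) = 0.964 mol/dm³.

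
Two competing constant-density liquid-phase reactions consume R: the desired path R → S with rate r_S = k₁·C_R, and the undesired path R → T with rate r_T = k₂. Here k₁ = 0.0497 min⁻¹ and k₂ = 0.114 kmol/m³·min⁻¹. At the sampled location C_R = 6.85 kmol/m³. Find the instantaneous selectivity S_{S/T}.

S_{S/T} = r_S/r_T = (k₁·C_R)/(k₂) = (k₁/k₂)·C_R.
= (0.0497×6.850) / (0.114) = 0.3404/0.1140 = 2.99.

2.99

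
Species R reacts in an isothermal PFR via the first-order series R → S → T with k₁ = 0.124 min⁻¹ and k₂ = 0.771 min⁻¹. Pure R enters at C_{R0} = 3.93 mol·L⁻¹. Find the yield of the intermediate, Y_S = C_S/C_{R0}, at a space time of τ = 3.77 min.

0.110

The intermediate concentration in a first-order A→B→C sequence is C_S = k₁C_{R0}(e^(−k₁τ) − e^(−k₂τ))/(k₂−k₁).
e^(−k₁τ) = e^(−0.124×3.77) = e^(−0.4675) = 0.6266; e^(−k₂τ) = e^(−2.907) = 0.05466.
C_S = 0.124×3.93/(0.771−0.124) × (0.6266−0.05466) = 0.7532×0.5719 = 0.4308 mol·L⁻¹.
Y_S = C_S/C_{R0} = 0.4308/3.93 = 0.110.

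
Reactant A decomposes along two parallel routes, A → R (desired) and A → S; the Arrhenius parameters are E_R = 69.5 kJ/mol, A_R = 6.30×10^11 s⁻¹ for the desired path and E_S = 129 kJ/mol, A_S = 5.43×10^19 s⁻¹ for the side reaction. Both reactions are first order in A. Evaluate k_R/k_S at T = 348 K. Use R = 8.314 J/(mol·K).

9.90

With equal orders, S_{R/S} = k_R/k_S = (A_R/A_S)·exp[(E_S−E_R)/(RT)].
(E_S−E_R)/(RT) = (129−69.5)×10³/(8.314×348) = 59500/2893 = 20.56.
k_R/k_S = (6.30×10^11/5.43×10^19)·exp(20.56) = 1.160×10^-8 × 8.536×10^8 = 9.90.
Since E_R < E_S, lowering the temperature improves selectivity toward R.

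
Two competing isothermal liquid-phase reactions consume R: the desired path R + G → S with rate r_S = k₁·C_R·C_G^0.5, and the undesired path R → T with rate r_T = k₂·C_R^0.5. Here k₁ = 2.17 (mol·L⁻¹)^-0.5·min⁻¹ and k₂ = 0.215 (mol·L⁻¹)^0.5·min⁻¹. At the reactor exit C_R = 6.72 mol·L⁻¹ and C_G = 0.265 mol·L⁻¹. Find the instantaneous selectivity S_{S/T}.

S_{S/T} = r_S/r_T = (k₁·C_R·C_G^0.5)/(k₂·C_R^0.5) = (k₁/k₂)·C_R^0.5·C_G^0.5.
= (2.17×6.720×0.2650^0.5) / (0.215×6.720^0.5) = 7.507/0.5573 = 13.5.
Since the desired path is higher order in R, keeping C_R high (PFR or concentrated feed) favours S.

13.5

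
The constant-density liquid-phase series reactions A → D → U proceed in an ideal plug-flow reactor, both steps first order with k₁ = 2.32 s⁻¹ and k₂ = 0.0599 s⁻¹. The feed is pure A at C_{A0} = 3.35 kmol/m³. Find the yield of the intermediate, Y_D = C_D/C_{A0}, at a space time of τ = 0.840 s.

0.830

Solving the coupled first-order balances gives C_D(τ) = [k₁/(k₂−k₁)]·C_{A0}·(e^(−k₁τ) − e^(−k₂τ)).
e^(−k₁τ) = e^(−2.32×0.840) = e^(−1.949) = 0.1424; e^(−k₂τ) = e^(−0.05032) = 0.9509.
C_D = 2.32×3.35/(0.0599−2.32) × (0.1424−0.9509) = (-3.439)×(-0.8085) = 2.780 kmol/m³.
Y_D = C_D/C_{A0} = 2.780/3.35 = 0.830.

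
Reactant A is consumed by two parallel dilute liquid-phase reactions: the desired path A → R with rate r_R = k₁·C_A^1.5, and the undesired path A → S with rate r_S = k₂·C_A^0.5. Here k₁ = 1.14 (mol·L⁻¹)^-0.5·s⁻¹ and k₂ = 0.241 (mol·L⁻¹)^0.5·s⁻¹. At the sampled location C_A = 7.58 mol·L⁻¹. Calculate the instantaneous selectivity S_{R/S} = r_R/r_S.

35.9

S_{R/S} = r_R/r_S = (k₁·C_A^1.5)/(k₂·C_A^0.5) = (k₁/k₂)·C_A.
= (1.14×7.580^1.5) / (0.241×7.580^0.5) = 23.79/0.6635 = 35.9.
Since the desired path is higher order in A, keeping C_A high (PFR or concentrated feed) favours R.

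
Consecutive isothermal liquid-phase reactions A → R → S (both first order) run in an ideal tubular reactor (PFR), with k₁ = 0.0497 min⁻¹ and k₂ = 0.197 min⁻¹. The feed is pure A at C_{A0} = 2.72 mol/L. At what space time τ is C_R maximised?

Setting dC_R/dτ = 0 gives τ_opt = ln(k₂/k₁)/(k₂−k₁).
= ln(0.197/0.0497)/(0.197−0.0497) = ln(3.964)/0.1473 = 1.377/0.1473 = 9.35 min.

9.35 min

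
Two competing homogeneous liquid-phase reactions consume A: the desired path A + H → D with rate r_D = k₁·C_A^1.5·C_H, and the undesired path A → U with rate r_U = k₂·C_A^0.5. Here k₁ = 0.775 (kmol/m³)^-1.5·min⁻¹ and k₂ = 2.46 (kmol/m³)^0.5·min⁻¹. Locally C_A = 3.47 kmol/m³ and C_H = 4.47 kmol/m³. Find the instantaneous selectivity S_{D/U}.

S_{D/U} = r_D/r_U = (k₁·C_A^1.5·C_H)/(k₂·C_A^0.5) = (k₁/k₂)·C_A·C_H.
= (0.775×3.470^1.5×4.470) / (2.46×3.470^0.5) = 22.39/4.582 = 4.89.
Since the desired path is higher order in A, keeping C_A high (PFR or concentrated feed) favours D.

4.89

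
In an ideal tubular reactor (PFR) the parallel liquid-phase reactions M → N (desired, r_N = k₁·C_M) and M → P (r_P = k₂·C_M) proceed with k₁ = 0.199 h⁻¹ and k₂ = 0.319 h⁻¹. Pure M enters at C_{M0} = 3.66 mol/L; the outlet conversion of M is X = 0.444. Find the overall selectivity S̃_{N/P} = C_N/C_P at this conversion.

C_M = C_{M0}(1−X) = 2.035 mol/L.
Both paths are first order in M, so the instantaneous fraction to N is constant: dC_N/d(−C_M) = k₁/(k₁+k₂) = 0.3842.
C_N = 0.3842·(C_{M0}−C_M) = 0.3842×1.625 = 0.624 mol/L.
C_P = (C_{M0}−C_M)−C_N = 1.001 mol/L; S̃_{N/P} = 0.6243/1.001 = 0.624.

0.624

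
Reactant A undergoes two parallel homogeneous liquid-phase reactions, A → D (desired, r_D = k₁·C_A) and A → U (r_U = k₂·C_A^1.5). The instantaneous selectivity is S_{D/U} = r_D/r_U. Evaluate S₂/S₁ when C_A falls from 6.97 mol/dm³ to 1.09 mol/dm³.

S_{D/U} = (k₁/k₂)·C_A^-0.5, so S₂/S₁ = (C_{A,2}/C_{A,1})^-0.5.
= (1.09/6.97)^(-0.5) = (0.1564)^(-0.5) = 2.53.
Selectivity toward D rises as C_A falls — low-concentration operation is favoured.

2.53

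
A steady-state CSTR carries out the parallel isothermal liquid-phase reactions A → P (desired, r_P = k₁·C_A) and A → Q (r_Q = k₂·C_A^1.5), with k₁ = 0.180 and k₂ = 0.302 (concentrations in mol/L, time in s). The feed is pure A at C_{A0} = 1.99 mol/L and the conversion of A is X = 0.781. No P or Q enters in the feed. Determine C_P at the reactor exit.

Exit C_A = C_{A0}(1−X) = 1.99×0.219 = 0.4358 mol/L.
In a CSTR the entire volume is at exit conditions, so r_P = 0.180×0.4358 = 0.07845 and r_Q = 0.302×0.4358^1.5 = 0.08689.
Fraction of consumed A going to P: r_P/(r_P+r_Q) = 0.4745.
C_P = 0.4745·C_{A0}·X = 0.4745×1.99×0.781 = 0.737 mol/L.

0.737 mol/L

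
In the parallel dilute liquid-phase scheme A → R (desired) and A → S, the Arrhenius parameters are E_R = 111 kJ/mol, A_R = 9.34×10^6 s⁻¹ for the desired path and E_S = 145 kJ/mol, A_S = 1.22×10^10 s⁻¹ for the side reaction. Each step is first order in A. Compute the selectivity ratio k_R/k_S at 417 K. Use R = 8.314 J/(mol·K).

With equal orders, S_{R/S} = k_R/k_S = (A_R/A_S)·exp[(E_S−E_R)/(RT)].
(E_S−E_R)/(RT) = (145−111)×10³/(8.314×417) = 34000/3467 = 9.807.
k_R/k_S = (9.34×10^6/1.22×10^10)·exp(9.807) = 7.656×10^-4 × 18159 = 13.9.

13.9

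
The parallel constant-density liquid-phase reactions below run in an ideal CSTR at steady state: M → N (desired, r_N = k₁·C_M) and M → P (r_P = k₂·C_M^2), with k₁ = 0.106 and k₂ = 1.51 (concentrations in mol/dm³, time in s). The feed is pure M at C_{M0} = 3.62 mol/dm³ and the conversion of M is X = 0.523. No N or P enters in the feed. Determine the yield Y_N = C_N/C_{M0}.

0.0204

Exit C_M = C_{M0}(1−X) = 3.62×0.477 = 1.727 mol/dm³.
In a CSTR the entire volume is at exit conditions, so r_N = 0.106×1.727 = 0.1830 and r_P = 1.51×1.727^2 = 4.502.
Fraction of consumed M going to N: r_N/(r_N+r_P) = 0.03907.
C_N = 0.03907·C_{M0}·X = 0.03907×3.62×0.523 = 0.0740 mol/dm³; Y_N = C_N/C_{M0} = 0.0204.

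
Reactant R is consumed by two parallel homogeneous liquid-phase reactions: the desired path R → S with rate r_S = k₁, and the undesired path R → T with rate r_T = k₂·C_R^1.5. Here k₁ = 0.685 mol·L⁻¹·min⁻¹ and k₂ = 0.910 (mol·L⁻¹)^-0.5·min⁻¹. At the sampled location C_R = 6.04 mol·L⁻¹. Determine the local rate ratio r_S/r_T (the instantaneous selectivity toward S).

0.0507

S_{S/T} = r_S/r_T = (k₁)/(k₂·C_R^1.5) = (k₁/k₂)·C_R^-1.5.
= (0.685) / (0.910×6.040^1.5) = 0.6850/13.51 = 0.0507.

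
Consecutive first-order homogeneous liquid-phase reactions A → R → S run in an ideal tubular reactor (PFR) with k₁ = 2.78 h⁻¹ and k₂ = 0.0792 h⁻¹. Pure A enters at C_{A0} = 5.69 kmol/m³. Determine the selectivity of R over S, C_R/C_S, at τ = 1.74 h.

Solving the coupled first-order balances gives C_R(τ) = [k₁/(k₂−k₁)]·C_{A0}·(e^(−k₁τ) − e^(−k₂τ)).
e^(−k₁τ) = e^(−2.78×1.74) = e^(−4.837) = 0.007929; e^(−k₂τ) = e^(−0.1378) = 0.8713.
C_R = 2.78×5.69/(0.0792−2.78) × (0.007929−0.8713) = (-5.857)×(-0.8633) = 5.056 kmol/m³.
C_A = C_{A0}e^(−k₁τ) = 0.04512 kmol/m³, so C_S = C_{A0}−C_A−C_R = 0.5884 kmol/m³; C_R/C_S = 8.59.

8.59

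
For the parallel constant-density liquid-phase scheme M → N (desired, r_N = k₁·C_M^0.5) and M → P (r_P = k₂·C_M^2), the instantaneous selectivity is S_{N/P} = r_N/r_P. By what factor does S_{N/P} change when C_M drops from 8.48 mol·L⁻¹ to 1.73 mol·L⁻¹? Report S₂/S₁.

S_{N/P} = (k₁/k₂)·C_M^-1.5, so S₂/S₁ = (C_{M,2}/C_{M,1})^-1.5.
= (1.73/8.48)^(-1.5) = (0.2040)^(-1.5) = 10.9.

10.9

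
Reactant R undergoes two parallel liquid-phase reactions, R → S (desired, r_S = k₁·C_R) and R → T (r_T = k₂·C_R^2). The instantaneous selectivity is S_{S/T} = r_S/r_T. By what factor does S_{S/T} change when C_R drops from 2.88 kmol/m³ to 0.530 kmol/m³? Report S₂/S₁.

S_{S/T} = (k₁/k₂)·C_R⁻¹, so S₂/S₁ = (C_{R,2}/C_{R,1})⁻¹.
= 2.88/0.530 = 5.43.
Selectivity toward S rises as C_R falls — low-concentration operation is favoured.

5.43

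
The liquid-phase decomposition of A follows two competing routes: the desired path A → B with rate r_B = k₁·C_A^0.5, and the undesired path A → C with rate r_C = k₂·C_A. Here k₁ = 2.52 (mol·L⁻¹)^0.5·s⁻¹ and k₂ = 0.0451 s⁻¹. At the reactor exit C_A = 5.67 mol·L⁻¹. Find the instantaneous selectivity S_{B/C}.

S_{B/C} = r_B/r_C = (k₁·C_A^0.5)/(k₂·C_A) = (k₁/k₂)·C_A^-0.5.
= (2.52×5.670^0.5) / (0.0451×5.670) = 6.001/0.2557 = 23.5.

23.5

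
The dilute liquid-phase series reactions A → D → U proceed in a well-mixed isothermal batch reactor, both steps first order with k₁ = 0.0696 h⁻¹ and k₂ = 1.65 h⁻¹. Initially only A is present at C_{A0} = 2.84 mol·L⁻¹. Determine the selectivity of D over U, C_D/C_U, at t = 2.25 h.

For first-order series with pure A initially, C_D(t) = k₁C_{A0}/(k₂−k₁)·(e^(−k₁t) − e^(−k₂t)).
e^(−k₁t) = e^(−0.0696×2.25) = e^(−0.1566) = 0.8550; e^(−k₂t) = e^(−3.712) = 0.02442.
C_D = 0.0696×2.84/(1.65−0.0696) × (0.8550−0.02442) = 0.1251×0.8306 = 0.1039 mol·L⁻¹.
C_A = C_{A0}e^(−k₁t) = 2.428 mol·L⁻¹, so C_U = C_{A0}−C_A−C_D = 0.3078 mol·L⁻¹; C_D/C_U = 0.338.

0.338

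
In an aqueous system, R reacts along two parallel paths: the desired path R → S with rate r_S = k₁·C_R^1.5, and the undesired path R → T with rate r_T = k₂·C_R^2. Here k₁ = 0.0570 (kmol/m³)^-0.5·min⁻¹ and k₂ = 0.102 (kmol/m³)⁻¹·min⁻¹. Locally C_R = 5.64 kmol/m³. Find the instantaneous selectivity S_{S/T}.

S_{S/T} = r_S/r_T = (k₁·C_R^1.5)/(k₂·C_R^2) = (k₁/k₂)·C_R^-0.5.
= (0.0570×5.640^1.5) / (0.102×5.640^2) = 0.7635/3.245 = 0.235.

0.235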